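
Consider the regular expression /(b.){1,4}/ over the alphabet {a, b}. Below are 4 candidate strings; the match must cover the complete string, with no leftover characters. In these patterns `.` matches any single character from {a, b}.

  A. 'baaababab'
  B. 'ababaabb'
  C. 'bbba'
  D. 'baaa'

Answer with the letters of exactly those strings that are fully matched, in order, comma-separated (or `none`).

A → no match
B → no match — must start with 'b'
C → match
D → no match

C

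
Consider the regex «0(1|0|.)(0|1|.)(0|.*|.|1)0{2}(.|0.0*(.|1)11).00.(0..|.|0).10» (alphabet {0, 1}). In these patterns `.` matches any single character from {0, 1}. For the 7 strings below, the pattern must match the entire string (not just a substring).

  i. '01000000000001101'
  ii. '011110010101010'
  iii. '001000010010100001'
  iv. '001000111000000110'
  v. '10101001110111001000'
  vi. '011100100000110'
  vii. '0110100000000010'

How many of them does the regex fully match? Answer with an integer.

i → no match — must end with '10'
ii → no match
iii → no match — must end with '10'
iv → no match
v → no match — must start with '0'
vi → match
vii → match
Total matched: 2

2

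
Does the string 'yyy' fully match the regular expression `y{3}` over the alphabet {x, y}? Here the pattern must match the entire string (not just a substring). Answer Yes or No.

Yes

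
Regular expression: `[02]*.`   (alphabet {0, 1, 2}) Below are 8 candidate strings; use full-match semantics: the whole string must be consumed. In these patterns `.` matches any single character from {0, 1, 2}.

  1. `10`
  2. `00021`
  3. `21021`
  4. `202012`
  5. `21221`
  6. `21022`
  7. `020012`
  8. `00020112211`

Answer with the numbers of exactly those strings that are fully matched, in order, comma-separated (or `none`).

2

1 → no match
2 → match
3 → no match
4 → no match
5 → no match
6 → no match
7 → no match
8 → no match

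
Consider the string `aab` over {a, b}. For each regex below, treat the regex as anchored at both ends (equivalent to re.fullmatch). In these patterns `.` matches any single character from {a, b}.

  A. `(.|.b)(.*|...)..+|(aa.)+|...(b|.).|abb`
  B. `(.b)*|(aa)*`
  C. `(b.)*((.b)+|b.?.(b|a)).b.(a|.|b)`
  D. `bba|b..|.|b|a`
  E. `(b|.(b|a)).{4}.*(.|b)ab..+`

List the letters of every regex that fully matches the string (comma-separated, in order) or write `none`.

A → match
B → no match
C → no match
D → no match
E → no match

A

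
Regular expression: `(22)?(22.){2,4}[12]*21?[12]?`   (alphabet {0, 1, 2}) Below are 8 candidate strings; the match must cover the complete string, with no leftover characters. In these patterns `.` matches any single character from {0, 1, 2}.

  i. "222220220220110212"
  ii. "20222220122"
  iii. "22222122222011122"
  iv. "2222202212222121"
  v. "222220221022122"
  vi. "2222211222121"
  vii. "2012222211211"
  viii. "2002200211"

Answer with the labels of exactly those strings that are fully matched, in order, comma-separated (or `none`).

iii, iv, vi

i → no match
ii. "20222220122" → no match
iii → match
iv → match
v → no match
vi → match
vii → no match
viii. "2002200211" → no match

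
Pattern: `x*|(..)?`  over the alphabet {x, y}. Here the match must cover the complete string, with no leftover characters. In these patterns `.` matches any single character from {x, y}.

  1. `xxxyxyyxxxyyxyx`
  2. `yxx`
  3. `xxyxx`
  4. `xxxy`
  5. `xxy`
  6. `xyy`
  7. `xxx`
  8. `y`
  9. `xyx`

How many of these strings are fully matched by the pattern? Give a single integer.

1

1 → no match
2. `yxx` → no match
3. `xxyxx` → no match
4. `xxxy` → no match
5. `xxy` → no match
6. `xyy` → no match
7. `xxx` → match
8. `y` → no match
9. `xyx` → no match
Total matched: 1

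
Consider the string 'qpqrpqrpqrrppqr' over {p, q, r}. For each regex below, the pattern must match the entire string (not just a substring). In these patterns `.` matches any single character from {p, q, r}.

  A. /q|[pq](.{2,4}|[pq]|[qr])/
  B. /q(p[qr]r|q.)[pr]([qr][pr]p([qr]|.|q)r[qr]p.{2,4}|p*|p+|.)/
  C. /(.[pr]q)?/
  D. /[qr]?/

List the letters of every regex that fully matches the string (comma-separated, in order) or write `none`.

A → no match
B → match
C → no match
D → no match

B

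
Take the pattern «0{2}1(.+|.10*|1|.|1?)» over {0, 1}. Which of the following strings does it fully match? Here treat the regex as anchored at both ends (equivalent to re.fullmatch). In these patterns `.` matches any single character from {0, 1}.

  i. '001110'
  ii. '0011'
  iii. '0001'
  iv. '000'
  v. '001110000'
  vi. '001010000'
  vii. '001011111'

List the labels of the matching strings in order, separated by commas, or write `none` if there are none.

i, ii, v, vi, vii

i → match
ii → match
iii → no match
iv → no match
v → match
vi → match
vii → match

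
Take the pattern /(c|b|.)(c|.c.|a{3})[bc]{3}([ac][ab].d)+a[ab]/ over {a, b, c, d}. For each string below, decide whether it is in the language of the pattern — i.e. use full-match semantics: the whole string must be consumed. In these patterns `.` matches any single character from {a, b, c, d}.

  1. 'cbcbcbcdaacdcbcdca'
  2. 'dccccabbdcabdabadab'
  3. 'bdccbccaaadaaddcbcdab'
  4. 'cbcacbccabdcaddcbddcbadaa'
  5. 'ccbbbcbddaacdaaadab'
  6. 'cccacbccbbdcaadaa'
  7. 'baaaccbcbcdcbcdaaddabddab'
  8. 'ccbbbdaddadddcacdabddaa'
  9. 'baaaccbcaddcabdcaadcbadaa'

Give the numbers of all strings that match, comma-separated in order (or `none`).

1 → no match
2 → match
3 → match
4 → match
5 → match
6 → match
7 → match
8 → no match
9 → match

2, 3, 4, 5, 6, 7, 9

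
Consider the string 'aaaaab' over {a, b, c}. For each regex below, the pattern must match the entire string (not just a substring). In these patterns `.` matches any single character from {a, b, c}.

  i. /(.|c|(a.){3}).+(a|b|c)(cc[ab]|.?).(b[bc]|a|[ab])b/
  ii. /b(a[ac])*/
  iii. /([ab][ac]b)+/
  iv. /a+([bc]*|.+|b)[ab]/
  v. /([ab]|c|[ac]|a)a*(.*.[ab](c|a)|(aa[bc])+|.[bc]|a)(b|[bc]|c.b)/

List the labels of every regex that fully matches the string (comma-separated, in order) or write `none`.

i, iv, v

i → match
ii → no match — must start with 'b'
iii → no match
iv → match
v → match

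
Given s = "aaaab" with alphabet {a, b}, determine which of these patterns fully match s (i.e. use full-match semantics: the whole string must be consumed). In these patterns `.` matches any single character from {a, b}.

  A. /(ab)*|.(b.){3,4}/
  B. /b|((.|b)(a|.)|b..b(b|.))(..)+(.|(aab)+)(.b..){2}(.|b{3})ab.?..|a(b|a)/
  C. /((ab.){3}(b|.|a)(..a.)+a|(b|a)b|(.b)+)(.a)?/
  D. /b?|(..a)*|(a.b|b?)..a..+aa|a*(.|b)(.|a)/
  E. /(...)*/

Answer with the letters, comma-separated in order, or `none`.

A → no match
B → no match
C → no match
D → match
E → no match

D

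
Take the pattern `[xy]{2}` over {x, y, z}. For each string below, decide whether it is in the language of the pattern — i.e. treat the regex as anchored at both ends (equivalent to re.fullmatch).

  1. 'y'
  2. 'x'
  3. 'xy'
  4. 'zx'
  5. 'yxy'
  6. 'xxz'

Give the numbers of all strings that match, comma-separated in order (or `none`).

1 → no match
2 → no match
3 → match
4 → no match
5 → no match
6 → no match

3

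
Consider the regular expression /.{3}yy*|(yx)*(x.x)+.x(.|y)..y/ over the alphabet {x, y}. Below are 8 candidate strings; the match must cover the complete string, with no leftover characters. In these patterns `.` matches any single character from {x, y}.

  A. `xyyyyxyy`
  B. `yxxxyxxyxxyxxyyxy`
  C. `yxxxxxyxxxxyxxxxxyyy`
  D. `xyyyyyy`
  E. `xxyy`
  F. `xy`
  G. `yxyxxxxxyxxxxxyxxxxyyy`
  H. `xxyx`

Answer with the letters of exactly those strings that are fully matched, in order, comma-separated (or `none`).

D, E, G

A. `xyyyyxyy` → no match
B → no match
C → no match
D. `xyyyyyy` → match
E. `xxyy` → match
F. `xy` → no match
G → match
H. `xxyx` → no match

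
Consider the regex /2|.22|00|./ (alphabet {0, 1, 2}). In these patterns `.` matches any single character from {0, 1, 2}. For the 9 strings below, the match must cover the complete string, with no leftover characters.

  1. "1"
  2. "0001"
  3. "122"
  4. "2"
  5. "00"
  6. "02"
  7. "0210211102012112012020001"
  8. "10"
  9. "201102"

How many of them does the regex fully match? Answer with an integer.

1 → match
2 → no match
3 → match
4 → match
5 → match
6 → no match
7 → no match
8 → no match
9 → no match
Total matched: 4

4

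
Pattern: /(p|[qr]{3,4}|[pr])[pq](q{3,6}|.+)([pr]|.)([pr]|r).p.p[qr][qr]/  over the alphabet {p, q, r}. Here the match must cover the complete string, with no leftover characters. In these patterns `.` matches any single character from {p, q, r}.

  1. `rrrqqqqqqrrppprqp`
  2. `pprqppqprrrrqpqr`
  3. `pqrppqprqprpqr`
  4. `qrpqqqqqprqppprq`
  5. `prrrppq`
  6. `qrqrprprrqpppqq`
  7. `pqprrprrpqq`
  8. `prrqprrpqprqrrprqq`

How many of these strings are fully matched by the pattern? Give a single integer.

2

1 → no match
2 → no match
3 → match
4 → no match
5 → no match
6 → match
7 → no match
8 → no match
Total matched: 2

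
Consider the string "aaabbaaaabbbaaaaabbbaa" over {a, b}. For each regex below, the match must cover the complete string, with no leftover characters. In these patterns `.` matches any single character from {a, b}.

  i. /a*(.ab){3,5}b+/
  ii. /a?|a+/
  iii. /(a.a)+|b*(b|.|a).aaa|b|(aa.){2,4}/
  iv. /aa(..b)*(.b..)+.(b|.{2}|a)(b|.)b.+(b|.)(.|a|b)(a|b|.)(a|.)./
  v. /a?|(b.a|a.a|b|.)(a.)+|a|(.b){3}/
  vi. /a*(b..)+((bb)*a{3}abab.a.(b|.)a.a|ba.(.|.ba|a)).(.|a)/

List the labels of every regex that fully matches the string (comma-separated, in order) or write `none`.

iv

i → no match — must end with "b"
ii → no match
iii → no match
iv → match
v → no match
vi → no match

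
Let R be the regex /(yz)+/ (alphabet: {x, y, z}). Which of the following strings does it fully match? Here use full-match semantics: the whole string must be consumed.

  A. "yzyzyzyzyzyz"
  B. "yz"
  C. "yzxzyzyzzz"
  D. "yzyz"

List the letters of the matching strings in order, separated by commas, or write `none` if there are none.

A, B, D

A → match
B → match
C → no match — must end with "yz"
D → match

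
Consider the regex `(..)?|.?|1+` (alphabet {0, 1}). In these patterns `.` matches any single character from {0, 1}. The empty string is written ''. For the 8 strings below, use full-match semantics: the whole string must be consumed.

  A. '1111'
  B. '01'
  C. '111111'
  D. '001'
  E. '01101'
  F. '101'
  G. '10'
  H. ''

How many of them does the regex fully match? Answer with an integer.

5

A → match
B → match
C → match
D → no match
E → no match
F → no match
G → match
H → match
Total matched: 5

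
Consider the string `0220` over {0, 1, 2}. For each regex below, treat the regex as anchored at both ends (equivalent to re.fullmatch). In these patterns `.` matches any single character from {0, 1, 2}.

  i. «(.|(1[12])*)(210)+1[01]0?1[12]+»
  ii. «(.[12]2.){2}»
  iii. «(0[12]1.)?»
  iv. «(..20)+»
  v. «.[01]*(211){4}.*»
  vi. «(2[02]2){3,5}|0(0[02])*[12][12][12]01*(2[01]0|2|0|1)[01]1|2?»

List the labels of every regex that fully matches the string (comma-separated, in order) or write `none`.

i → no match
ii → no match
iii → no match
iv → match
v → no match
vi → no match

iv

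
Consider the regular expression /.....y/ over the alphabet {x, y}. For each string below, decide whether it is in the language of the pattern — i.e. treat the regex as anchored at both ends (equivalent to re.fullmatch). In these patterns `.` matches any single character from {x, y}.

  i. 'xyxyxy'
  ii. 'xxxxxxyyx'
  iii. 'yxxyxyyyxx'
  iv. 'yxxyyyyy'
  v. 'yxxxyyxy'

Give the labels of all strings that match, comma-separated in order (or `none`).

i → match
ii → no match — must end with 'y'
iii → no match — must end with 'y'
iv → no match
v → no match

i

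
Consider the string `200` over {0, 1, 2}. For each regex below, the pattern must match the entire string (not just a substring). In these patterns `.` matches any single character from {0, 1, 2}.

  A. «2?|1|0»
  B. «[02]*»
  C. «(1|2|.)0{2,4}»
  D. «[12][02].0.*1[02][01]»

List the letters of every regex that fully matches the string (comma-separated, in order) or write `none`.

A → no match
B → match
C → match
D → no match

B, C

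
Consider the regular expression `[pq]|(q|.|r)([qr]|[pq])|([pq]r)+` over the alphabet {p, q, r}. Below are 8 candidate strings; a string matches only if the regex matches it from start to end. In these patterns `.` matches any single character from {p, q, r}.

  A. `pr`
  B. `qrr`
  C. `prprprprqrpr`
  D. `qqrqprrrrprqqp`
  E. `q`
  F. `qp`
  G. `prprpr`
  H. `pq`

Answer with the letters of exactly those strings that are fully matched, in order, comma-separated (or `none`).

A, C, E, F, G, H

A → match
B → no match
C → match
D → no match
E → match
F → match
G → match
H → match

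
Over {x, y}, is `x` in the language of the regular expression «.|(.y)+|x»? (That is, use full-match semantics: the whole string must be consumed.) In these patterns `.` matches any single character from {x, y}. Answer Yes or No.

Yes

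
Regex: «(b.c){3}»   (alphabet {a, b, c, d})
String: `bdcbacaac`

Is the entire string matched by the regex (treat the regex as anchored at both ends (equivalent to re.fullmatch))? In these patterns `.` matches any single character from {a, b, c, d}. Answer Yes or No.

No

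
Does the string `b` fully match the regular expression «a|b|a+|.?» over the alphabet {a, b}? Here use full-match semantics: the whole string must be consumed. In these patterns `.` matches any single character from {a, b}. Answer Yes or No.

Yes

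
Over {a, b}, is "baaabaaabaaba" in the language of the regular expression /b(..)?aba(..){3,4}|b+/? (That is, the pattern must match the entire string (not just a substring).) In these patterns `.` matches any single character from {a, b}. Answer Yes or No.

No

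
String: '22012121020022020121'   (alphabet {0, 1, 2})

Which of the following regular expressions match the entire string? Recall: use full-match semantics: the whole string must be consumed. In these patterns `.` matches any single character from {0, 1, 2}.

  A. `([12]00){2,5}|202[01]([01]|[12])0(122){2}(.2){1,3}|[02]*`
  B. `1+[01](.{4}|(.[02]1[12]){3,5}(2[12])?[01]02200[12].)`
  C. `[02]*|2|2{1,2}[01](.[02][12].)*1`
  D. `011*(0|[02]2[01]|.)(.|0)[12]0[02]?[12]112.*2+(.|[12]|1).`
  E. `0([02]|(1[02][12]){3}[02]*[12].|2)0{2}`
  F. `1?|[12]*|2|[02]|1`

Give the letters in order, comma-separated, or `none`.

C

A → no match
B → no match — must start with '1'
C → match
D → no match — must start with '01'
E → no match — must start with '0'
F → no match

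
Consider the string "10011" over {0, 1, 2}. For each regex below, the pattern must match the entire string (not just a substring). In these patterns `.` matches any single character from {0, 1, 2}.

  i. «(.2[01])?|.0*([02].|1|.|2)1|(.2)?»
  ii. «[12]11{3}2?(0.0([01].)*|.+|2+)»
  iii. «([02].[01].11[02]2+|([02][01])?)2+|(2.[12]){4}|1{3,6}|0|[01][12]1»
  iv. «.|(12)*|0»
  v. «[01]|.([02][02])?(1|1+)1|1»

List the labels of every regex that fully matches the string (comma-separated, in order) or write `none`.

i, v

i → match
ii → no match
iii → no match
iv → no match
v → match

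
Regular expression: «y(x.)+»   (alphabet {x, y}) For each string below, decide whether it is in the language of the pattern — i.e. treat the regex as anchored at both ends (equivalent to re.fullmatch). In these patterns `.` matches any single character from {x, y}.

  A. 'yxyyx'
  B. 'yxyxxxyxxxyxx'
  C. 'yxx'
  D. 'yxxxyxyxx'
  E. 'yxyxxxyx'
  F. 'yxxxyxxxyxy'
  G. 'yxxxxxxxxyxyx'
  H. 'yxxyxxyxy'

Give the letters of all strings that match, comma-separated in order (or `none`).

A. 'yxyyx' → no match
B → match
C. 'yxx' → match
D. 'yxxxyxyxx' → match
E. 'yxyxxxyx' → no match
F. 'yxxxyxxxyxy' → match
G → no match
H. 'yxxyxxyxy' → no match

B, C, D, F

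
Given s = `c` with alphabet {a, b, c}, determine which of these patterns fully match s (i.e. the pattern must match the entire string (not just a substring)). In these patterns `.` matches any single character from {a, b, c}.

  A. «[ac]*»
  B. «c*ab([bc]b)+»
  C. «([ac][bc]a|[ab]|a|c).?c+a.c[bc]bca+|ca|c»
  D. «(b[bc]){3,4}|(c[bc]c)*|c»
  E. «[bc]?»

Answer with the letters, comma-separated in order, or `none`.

A → match
B → no match — must end with `b`
C → match
D → match
E → match

A, C, D, E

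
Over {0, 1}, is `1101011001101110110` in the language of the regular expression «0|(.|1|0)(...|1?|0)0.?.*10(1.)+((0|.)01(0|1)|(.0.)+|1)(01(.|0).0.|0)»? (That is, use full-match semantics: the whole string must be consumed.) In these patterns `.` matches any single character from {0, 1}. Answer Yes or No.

Yes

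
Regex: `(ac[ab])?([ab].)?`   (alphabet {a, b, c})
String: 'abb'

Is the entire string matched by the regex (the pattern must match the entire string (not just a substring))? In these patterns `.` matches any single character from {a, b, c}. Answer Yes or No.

No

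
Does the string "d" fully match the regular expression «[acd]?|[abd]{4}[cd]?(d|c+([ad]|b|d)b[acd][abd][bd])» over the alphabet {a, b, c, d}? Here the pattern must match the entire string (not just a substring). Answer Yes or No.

Yes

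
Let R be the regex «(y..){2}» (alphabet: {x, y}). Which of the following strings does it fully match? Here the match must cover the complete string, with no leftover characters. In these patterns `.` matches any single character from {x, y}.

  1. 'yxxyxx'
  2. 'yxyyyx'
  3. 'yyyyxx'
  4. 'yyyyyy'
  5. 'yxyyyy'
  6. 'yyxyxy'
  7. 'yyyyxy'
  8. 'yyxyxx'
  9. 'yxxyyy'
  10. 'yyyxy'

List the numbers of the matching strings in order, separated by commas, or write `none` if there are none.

1 → match
2 → match
3 → match
4 → match
5 → match
6 → match
7 → match
8 → match
9 → match
10 → no match

1, 2, 3, 4, 5, 6, 7, 8, 9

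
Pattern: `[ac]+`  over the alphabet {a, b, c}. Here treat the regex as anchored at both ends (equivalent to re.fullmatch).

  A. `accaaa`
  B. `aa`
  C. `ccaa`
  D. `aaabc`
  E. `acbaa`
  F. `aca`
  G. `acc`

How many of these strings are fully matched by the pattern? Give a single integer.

A → match
B → match
C → match
D → no match
E → no match
F → match
G → match
Total matched: 5

5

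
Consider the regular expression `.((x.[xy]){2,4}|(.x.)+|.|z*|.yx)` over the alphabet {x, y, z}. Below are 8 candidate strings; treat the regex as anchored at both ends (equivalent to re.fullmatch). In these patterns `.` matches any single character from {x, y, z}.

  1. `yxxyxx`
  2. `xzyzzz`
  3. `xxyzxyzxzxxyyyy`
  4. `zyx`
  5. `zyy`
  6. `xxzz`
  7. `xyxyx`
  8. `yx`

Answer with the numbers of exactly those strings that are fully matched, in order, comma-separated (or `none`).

1 → no match
2 → no match
3 → no match
4 → no match
5 → no match
6 → no match
7 → no match
8 → match

8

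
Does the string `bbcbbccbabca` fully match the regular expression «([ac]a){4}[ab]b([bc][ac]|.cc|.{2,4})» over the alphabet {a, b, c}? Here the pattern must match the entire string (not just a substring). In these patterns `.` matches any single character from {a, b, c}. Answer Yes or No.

No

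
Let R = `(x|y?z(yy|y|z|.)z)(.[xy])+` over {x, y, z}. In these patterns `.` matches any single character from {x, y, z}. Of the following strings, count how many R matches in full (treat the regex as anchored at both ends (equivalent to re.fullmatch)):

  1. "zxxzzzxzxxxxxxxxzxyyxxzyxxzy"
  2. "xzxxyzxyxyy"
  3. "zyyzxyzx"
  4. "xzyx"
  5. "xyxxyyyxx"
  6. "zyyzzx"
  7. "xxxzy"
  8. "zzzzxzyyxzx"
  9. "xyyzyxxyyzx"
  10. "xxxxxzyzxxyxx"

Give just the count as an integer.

1 → no match
2. "xzxxyzxyxyy" → match
3. "zyyzxyzx" → match
4. "xzyx" → no match
5. "xyxxyyyxx" → match
6. "zyyzzx" → match
7. "xxxzy" → match
8. "zzzzxzyyxzx" → match
9. "xyyzyxxyyzx" → match
10 → match
Total matched: 8

8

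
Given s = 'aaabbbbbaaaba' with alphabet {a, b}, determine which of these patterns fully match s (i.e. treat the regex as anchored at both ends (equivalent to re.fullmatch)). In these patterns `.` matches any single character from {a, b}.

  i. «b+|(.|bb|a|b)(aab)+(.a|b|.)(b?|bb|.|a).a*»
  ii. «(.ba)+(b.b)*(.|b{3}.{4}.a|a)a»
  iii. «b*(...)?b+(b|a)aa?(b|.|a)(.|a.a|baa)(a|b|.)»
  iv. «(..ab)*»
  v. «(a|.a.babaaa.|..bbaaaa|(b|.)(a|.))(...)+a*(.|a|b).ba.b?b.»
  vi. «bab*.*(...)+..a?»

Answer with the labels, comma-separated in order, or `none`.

i → no match
ii → no match
iii → match
iv → no match
v → no match
vi → no match — must start with 'ba'

iii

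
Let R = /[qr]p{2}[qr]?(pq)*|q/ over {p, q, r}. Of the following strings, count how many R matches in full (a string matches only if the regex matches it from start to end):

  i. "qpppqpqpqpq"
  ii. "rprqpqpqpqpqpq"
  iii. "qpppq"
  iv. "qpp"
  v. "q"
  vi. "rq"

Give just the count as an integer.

4

i. "qpppqpqpqpq" → match
ii → no match
iii. "qpppq" → match
iv. "qpp" → match
v. "q" → match
vi. "rq" → no match
Total matched: 4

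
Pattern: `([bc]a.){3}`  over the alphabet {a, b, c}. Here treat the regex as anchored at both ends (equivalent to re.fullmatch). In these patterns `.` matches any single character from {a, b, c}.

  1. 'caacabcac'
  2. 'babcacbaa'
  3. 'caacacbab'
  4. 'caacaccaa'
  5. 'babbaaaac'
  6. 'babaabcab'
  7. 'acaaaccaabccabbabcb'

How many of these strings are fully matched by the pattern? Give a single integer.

1 → match
2 → match
3 → match
4 → match
5 → no match
6 → no match
7 → no match
Total matched: 4

4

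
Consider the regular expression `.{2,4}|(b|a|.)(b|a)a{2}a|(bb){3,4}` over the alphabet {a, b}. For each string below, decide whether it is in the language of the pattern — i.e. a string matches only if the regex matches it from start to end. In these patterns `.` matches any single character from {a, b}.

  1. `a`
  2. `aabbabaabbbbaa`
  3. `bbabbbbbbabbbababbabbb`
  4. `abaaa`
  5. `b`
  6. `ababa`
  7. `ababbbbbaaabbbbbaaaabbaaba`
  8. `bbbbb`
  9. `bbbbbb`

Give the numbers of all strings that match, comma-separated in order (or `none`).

4, 9

1 → no match
2 → no match
3 → no match
4 → match
5 → no match
6 → no match
7 → no match
8 → no match
9 → match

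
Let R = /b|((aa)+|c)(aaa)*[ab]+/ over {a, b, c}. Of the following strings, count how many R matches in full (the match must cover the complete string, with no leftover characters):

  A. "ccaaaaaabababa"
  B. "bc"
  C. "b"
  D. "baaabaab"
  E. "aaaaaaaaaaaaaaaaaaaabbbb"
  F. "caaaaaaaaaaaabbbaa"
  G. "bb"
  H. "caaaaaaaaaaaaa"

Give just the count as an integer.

A → no match
B → no match
C → match
D → no match
E → match
F → match
G → no match
H → match
Total matched: 4

4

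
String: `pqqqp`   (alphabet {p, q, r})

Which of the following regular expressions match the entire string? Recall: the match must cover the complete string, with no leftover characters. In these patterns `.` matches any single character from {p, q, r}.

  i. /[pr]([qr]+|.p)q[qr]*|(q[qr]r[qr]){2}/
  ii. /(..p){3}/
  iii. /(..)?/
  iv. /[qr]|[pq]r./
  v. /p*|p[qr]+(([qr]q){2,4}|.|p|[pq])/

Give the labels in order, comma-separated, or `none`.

i → no match
ii → no match
iii → no match
iv → no match
v → match

v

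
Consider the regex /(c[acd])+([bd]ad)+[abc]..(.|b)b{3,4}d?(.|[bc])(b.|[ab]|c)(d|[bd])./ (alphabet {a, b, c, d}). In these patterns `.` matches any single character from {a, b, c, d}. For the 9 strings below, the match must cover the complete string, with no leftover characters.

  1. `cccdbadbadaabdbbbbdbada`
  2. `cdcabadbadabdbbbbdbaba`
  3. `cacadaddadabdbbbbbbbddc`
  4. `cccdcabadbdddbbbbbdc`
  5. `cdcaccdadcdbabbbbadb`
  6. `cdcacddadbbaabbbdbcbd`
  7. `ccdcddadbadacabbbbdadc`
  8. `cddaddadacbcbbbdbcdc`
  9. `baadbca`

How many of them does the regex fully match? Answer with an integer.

7

1 → match
2 → match
3 → match
4 → match
5 → match
6 → match
7 → no match
8 → match
9 → no match — must start with `c`
Total matched: 7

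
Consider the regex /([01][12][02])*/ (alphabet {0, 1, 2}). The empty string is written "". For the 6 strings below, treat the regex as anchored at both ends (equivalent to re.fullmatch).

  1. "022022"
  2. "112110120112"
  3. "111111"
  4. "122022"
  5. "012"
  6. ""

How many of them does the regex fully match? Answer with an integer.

1 → match
2 → match
3 → no match
4 → match
5 → match
6 → match
Total matched: 5

5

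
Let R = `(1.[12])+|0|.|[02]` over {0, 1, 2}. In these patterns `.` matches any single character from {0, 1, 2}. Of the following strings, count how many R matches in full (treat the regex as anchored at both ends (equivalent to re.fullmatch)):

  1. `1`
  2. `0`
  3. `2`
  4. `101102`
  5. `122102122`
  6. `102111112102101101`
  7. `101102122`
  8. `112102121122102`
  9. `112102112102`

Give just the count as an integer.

1 → match
2 → match
3 → match
4 → match
5 → match
6 → match
7 → match
8 → match
9 → match
Total matched: 9

9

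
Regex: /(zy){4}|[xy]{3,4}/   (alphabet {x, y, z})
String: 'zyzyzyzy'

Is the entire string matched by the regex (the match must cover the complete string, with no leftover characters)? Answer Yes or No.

Yes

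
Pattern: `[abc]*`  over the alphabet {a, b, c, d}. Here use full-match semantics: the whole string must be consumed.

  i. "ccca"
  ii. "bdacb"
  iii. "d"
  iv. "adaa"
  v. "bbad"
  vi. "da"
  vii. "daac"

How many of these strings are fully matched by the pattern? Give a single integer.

i → match
ii → no match
iii → no match
iv → no match
v → no match
vi → no match
vii → no match
Total matched: 1

1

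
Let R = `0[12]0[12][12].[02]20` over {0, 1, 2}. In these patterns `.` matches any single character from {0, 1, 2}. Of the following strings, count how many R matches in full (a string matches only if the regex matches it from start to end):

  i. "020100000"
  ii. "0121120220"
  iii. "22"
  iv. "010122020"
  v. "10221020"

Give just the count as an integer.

1

i. "020100000" → no match — must end with "20"
ii. "0121120220" → no match
iii. "22" → no match — must start with "0"
iv. "010122020" → match
v. "10221020" → no match — must start with "0"
Total matched: 1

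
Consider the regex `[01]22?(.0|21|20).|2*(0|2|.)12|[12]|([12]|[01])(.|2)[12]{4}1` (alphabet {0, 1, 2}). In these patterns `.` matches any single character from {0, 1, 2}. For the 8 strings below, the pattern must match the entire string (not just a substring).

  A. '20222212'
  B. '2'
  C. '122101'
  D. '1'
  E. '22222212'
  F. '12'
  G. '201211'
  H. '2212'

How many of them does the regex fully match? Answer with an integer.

A → no match
B → match
C → match
D → match
E → match
F → no match
G → no match
H → match
Total matched: 5

5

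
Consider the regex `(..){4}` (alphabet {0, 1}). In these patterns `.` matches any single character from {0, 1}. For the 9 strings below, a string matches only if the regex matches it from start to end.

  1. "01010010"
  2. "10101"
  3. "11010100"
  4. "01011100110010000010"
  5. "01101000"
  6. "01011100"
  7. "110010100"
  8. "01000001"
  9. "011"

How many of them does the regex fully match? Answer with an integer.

5

1 → match
2 → no match
3 → match
4 → no match
5 → match
6 → match
7 → no match
8 → match
9 → no match
Total matched: 5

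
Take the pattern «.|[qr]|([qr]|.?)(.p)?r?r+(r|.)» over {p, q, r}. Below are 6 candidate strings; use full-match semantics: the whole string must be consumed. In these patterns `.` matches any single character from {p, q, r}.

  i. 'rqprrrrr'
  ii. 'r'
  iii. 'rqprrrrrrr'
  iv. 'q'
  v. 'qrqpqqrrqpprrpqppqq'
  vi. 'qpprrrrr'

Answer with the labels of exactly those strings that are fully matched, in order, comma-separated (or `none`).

i, ii, iii, iv, vi

i → match
ii → match
iii → match
iv → match
v → no match
vi → match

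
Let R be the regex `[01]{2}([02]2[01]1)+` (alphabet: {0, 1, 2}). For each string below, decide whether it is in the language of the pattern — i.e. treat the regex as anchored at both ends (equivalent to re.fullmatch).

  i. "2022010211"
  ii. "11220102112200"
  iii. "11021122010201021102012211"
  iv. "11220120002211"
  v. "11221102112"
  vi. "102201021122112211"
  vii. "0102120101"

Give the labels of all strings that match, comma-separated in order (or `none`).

iii, vi

i. "2022010211" → no match
ii → no match — must end with "1"
iii → match
iv → no match
v. "11221102112" → no match — must end with "1"
vi → match
vii. "0102120101" → no match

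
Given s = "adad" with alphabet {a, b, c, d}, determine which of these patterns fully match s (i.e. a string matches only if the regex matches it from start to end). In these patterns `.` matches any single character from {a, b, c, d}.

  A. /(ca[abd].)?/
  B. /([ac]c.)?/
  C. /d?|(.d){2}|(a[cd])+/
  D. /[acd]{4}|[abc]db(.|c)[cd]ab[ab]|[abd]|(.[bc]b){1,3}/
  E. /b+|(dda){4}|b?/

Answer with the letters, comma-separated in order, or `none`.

A → no match
B → no match
C → match
D → match
E → no match

C, D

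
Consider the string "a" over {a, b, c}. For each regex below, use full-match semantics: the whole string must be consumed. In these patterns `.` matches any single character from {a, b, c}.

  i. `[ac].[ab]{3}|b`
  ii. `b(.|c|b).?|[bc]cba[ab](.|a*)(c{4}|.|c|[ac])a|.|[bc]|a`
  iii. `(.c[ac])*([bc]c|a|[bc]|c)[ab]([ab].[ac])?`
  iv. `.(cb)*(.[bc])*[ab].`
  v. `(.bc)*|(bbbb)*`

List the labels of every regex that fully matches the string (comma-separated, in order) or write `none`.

i → no match
ii → match
iii → no match
iv → no match
v → no match

ii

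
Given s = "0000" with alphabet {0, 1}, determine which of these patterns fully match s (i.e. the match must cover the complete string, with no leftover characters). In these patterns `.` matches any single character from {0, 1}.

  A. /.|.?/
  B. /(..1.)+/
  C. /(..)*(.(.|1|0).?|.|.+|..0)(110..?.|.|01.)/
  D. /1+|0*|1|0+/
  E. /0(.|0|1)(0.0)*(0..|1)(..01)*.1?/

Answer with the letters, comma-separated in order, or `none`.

C, D

A → no match
B → no match
C → match
D → match
E → no match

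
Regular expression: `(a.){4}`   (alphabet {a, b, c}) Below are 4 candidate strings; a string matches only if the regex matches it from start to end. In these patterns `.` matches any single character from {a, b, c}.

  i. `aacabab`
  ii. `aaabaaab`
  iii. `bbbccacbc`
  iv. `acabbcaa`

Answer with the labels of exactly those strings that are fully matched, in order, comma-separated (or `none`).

ii

i → no match
ii → match
iii → no match — must start with `a`
iv → no match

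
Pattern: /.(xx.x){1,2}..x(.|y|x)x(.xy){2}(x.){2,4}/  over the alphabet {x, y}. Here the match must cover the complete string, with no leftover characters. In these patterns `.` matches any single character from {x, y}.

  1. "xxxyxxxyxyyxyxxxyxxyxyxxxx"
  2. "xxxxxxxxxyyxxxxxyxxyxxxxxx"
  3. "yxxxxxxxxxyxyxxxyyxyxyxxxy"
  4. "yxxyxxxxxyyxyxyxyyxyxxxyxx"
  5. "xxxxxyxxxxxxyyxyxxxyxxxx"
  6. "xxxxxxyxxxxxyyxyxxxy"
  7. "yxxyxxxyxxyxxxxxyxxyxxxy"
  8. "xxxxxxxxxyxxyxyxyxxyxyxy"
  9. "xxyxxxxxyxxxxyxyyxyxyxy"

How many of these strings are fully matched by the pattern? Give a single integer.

1 → match
2 → match
3 → match
4 → match
5 → match
6 → match
7 → match
8 → match
9 → no match
Total matched: 8

8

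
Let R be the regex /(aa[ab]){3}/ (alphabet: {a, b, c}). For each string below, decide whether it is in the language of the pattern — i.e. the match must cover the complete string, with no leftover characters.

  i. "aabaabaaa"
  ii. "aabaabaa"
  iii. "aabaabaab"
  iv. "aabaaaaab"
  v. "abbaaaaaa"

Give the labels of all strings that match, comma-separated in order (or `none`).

i, iii, iv

i → match
ii → no match
iii → match
iv → match
v → no match — must start with "aa"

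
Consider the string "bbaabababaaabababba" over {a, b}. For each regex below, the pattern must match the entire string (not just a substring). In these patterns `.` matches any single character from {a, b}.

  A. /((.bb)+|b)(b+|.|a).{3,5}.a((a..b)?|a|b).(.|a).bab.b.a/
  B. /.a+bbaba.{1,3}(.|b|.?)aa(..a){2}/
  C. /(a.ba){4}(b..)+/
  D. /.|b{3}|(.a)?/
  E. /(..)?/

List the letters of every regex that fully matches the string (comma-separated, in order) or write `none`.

A → match
B → no match
C → no match — must start with "a"
D → no match
E → no match

A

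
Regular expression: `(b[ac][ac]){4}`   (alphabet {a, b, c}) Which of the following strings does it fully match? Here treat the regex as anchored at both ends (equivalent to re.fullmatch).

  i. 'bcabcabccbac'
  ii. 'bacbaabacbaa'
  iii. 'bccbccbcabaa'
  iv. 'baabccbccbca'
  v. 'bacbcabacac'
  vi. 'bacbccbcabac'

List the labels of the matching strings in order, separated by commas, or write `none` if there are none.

i, ii, iii, iv, vi

i. 'bcabcabccbac' → match
ii. 'bacbaabacbaa' → match
iii. 'bccbccbcabaa' → match
iv. 'baabccbccbca' → match
v. 'bacbcabacac' → no match
vi. 'bacbccbcabac' → match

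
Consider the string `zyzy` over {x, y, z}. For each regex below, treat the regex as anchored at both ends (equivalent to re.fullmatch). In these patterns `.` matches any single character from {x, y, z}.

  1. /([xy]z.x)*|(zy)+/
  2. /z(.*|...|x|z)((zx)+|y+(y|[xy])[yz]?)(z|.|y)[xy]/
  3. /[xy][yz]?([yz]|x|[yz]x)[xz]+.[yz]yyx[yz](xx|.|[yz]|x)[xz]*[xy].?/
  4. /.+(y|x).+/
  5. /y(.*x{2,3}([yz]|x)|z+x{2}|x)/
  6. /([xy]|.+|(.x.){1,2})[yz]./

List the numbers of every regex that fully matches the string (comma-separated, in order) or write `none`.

1, 4, 6

1 → match
2 → no match
3 → no match
4 → match
5 → no match — must start with `y`
6 → match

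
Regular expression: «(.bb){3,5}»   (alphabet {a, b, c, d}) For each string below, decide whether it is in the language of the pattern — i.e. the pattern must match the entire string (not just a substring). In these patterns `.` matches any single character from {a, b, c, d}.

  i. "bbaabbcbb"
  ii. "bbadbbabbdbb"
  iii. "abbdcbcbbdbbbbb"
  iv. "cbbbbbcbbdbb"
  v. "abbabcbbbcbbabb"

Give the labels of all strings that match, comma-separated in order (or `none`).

iv

i → no match
ii → no match
iii → no match
iv → match
v → no match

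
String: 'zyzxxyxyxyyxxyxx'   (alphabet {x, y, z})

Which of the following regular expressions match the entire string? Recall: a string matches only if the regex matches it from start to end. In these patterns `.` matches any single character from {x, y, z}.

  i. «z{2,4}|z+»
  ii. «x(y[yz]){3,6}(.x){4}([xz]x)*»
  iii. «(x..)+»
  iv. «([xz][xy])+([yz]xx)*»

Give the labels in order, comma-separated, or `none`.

i → no match — must end with 'z'
ii → no match — must start with 'xy'
iii → no match — must start with 'x'
iv → match

iv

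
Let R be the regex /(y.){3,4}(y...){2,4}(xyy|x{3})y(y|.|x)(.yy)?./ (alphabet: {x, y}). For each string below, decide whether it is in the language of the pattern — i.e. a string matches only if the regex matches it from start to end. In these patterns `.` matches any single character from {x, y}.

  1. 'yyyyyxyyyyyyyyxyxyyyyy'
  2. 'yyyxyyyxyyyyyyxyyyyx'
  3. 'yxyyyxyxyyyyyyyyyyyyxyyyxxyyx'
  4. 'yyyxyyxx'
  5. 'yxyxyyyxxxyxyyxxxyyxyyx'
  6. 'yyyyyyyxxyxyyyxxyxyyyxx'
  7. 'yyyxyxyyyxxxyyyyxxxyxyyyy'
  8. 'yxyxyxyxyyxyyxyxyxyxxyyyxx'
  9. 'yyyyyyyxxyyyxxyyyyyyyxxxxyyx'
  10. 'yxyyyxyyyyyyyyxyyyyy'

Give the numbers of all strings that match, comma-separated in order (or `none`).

1 → match
2 → match
3 → match
4 → no match
5 → match
6 → no match
7 → match
8 → match
9 → match
10 → match

1, 2, 3, 5, 7, 8, 9, 10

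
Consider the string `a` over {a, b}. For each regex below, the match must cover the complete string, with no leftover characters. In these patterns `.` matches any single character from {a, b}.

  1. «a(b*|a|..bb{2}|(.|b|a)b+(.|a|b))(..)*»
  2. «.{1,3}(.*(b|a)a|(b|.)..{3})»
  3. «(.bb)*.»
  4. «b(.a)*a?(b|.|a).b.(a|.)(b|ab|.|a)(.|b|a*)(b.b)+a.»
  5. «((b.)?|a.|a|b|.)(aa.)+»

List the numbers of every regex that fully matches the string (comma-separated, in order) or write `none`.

1 → match
2 → no match
3 → match
4 → no match — must start with `b`
5 → no match

1, 3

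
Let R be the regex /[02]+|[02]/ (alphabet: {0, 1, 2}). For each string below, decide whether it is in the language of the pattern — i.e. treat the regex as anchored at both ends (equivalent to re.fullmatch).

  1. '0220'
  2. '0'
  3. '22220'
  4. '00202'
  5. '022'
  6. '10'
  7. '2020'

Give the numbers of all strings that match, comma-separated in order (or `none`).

1 → match
2 → match
3 → match
4 → match
5 → match
6 → no match
7 → match

1, 2, 3, 4, 5, 7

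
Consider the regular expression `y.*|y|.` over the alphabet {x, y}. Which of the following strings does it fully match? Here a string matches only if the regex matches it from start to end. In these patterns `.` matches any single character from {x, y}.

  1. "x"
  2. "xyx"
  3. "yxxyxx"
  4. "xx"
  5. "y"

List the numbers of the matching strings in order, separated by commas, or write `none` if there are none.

1. "x" → match
2. "xyx" → no match
3. "yxxyxx" → match
4. "xx" → no match
5. "y" → match

1, 3, 5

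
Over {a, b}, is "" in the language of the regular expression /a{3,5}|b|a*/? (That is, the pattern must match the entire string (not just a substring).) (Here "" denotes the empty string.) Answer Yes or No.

Yes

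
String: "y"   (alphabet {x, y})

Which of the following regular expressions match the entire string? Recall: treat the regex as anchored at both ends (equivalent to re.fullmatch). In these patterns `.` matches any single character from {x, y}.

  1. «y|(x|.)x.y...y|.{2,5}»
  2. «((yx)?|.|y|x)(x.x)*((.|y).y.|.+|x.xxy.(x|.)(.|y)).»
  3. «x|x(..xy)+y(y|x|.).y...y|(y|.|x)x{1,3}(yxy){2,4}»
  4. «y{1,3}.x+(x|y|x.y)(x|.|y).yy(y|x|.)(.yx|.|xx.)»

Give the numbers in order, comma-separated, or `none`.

1 → match
2 → no match
3 → no match
4 → no match

1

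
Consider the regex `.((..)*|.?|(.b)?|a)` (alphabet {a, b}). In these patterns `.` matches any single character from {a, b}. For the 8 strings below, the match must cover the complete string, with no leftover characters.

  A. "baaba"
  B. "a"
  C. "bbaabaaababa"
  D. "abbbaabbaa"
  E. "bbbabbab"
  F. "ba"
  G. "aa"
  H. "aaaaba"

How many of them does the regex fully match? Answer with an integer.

A → match
B → match
C → no match
D → no match
E → no match
F → match
G → match
H → no match
Total matched: 4

4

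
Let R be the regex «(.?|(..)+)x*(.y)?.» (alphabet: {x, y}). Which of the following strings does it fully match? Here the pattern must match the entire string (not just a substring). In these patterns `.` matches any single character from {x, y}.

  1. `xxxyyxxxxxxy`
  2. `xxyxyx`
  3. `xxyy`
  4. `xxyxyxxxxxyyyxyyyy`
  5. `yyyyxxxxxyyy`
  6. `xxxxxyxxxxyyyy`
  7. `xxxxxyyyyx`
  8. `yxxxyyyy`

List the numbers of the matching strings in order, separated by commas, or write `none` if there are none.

1 → match
2 → no match
3 → match
4 → no match
5 → match
6 → no match
7 → no match
8 → no match

1, 3, 5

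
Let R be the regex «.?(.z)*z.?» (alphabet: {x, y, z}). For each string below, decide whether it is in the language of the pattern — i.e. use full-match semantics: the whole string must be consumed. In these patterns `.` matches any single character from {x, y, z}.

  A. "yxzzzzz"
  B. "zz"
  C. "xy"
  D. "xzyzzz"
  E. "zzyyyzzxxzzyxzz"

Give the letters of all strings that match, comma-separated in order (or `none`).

A, B, D

A → match
B → match
C → no match
D → match
E → no match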